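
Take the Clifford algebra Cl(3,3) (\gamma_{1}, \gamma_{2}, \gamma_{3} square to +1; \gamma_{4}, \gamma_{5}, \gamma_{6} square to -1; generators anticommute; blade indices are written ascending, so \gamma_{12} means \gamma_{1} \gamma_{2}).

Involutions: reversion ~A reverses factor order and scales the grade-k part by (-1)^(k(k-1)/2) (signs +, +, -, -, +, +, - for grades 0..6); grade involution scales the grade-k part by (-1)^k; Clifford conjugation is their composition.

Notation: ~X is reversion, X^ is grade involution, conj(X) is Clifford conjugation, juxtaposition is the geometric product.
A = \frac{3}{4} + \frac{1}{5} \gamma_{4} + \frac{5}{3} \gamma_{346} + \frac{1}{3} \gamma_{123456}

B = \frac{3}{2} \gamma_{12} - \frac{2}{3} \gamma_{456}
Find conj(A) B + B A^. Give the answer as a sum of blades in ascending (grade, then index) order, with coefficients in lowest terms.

first term: \frac{9}{8} \gamma_{12} - \frac{10}{9} \gamma_{35} - \frac{2}{15} \gamma_{56} + \frac{2}{9} \gamma_{123} - \frac{3}{10} \gamma_{124} - \frac{1}{2} \gamma_{456} + \frac{1}{2} \gamma_{3456} + \frac{5}{2} \gamma_{12346}
second term: \frac{9}{8} \gamma_{12} - \frac{10}{9} \gamma_{35} - \frac{2}{15} \gamma_{56} + \frac{2}{9} \gamma_{123} - \frac{3}{10} \gamma_{124} - \frac{1}{2} \gamma_{456} - \frac{1}{2} \gamma_{3456} - \frac{5}{2} \gamma_{12346}
Answer: \frac{9}{4} \gamma_{12} - \frac{20}{9} \gamma_{35} - \frac{4}{15} \gamma_{56} + \frac{4}{9} \gamma_{123} - \frac{3}{5} \gamma_{124} - \gamma_{456}


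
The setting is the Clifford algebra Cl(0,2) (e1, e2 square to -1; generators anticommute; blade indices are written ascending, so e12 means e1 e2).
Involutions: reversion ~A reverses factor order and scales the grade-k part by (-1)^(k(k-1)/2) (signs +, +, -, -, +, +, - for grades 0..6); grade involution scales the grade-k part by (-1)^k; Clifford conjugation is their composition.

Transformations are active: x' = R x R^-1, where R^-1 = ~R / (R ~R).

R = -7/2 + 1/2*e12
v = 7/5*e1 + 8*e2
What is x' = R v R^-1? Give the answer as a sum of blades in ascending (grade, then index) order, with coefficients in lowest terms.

~R = -7/2 - 1/2*e12, and R ~R = 25/2, so R^-1 = ~R / (25/2).
R v = -89/10*e1 - 273/10*e2
Answer: 448/125*e1 + 911/125*e2


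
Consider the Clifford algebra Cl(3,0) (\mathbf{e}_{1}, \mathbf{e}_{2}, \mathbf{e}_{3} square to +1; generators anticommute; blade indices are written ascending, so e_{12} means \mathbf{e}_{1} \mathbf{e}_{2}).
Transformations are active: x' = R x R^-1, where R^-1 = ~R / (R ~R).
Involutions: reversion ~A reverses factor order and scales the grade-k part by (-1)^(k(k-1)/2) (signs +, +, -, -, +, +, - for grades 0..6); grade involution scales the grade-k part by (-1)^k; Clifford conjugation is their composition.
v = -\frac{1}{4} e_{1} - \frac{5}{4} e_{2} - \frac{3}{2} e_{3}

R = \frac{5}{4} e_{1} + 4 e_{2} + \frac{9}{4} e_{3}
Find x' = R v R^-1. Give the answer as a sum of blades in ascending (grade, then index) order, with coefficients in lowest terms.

~R = \frac{5}{4} e_{1} + 4 e_{2} + \frac{9}{4} e_{3}, and R ~R = \frac{181}{8}, so R^-1 = ~R / (\frac{181}{8}).
R v = -\frac{139}{16} - \frac{9}{16} e_{12} - \frac{21}{16} e_{13} - \frac{51}{16} e_{23}
Answer: -\frac{257}{362} e_{1} - \frac{1319}{724} e_{2} - \frac{165}{724} e_{3}


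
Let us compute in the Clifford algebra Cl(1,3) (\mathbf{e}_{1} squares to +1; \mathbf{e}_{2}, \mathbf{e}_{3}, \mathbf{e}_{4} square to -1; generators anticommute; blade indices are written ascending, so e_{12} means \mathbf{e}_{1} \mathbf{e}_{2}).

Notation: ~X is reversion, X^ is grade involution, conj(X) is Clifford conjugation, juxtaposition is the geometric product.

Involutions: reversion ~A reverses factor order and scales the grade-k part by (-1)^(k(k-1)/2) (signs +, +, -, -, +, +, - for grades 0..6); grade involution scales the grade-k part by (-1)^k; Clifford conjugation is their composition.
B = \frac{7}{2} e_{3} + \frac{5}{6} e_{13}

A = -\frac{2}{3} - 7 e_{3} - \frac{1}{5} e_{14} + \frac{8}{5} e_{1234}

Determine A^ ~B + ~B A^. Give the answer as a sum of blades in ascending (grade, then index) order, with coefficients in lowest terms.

first term: -\frac{49}{2} - \frac{35}{6} e_{1} - \frac{7}{3} e_{3} + \frac{5}{9} e_{13} + \frac{4}{3} e_{24} + \frac{1}{6} e_{34} + \frac{28}{5} e_{124} + \frac{7}{10} e_{134}
second term: -\frac{49}{2} + \frac{35}{6} e_{1} - \frac{7}{3} e_{3} + \frac{5}{9} e_{13} + \frac{4}{3} e_{24} - \frac{1}{6} e_{34} - \frac{28}{5} e_{124} + \frac{7}{10} e_{134}
Answer: -49 - \frac{14}{3} e_{3} + \frac{10}{9} e_{13} + \frac{8}{3} e_{24} + \frac{7}{5} e_{134}


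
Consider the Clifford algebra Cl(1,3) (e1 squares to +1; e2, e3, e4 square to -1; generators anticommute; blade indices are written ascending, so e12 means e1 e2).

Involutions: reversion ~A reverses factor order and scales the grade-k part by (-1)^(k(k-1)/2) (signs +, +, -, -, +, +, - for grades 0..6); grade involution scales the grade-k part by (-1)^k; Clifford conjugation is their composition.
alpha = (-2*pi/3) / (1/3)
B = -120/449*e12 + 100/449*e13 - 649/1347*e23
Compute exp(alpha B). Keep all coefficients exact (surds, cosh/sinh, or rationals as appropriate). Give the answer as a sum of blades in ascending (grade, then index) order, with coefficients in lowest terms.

B^2 term by term: the squares give (-120/449)^2*(e12)^2 + (100/449)^2*(e13)^2 + (-649/1347)^2*(e23)^2 = 14400/201601*(+1) + 10000/201601*(+1) + 421201/1814409*(-1) = -1/9 (each basis 2-blade squares to minus the product of its generators' squares); cross terms between blades sharing an index anticommute and cancel. So B^2 = -1/9.
B^2 = -1/9 — circular case — the even/odd split gives cos and sin: l = 1/3, alpha*l = -2*pi/3, so exp(alpha B) = cos(-2*pi/3) + (sin(-2*pi/3)/(1/3))*B = -1/2 + (-3*sqrt(3)/2)*B.
Answer: -1/2 + 180*sqrt(3)/449*e12 - 150*sqrt(3)/449*e13 + 649*sqrt(3)/898*e23


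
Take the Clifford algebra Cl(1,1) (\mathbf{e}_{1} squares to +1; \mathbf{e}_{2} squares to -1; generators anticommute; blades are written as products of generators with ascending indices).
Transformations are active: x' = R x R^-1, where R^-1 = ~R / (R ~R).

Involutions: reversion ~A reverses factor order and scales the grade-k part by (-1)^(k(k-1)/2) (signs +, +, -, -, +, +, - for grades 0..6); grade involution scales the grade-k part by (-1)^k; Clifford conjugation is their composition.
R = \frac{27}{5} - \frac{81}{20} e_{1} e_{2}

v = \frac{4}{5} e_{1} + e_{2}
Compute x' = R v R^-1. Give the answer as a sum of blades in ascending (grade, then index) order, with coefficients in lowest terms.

~R = \frac{27}{5} + \frac{81}{20} e_{1} e_{2}, and R ~R = \frac{5103}{400}, so R^-1 = ~R / (\frac{5103}{400}).
R v = \frac{837}{100} e_{1} + \frac{216}{25} e_{2}
Answer: \frac{44}{7} e_{1} + \frac{221}{35} e_{2}


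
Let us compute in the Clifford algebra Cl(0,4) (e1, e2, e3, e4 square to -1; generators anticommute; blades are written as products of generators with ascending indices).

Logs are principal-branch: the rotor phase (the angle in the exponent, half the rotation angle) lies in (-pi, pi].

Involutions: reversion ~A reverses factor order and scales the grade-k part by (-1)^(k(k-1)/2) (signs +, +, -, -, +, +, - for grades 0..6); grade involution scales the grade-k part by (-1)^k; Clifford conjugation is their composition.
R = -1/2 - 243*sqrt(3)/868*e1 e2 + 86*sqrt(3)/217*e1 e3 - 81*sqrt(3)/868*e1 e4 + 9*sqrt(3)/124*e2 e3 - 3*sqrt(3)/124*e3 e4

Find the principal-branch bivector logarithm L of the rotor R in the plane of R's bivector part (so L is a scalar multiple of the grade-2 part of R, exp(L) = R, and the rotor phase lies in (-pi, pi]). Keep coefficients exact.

The scalar part of R is -1/2, which pins the rotor phase on the principal branch; dividing the bivector part by the sine of that phase recovers the unit plane, and L is the phase times that plane.
Concretely: cos(phase) = -1/2 gives phase = ±2*pi/3, and since phase/sin(phase) is even the sign is immaterial: L = (phase/sin(phase)) * <R>_2 = (4*sqrt(3)*pi/9) * <R>_2.
Answer: -81*pi/217*e1 e2 + 344*pi/651*e1 e3 - 27*pi/217*e1 e4 + 3*pi/31*e2 e3 - pi/31*e3 e4


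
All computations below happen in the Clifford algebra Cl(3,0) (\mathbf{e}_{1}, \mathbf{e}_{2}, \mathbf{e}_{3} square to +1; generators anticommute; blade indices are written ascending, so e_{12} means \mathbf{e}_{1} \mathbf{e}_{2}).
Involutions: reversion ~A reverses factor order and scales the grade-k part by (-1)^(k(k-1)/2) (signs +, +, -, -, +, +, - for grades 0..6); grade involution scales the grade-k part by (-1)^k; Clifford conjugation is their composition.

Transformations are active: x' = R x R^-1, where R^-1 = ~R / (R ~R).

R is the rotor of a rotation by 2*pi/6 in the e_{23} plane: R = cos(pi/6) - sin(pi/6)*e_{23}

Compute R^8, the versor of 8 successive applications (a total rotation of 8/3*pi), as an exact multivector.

Half-angle bookkeeping: 8 applications in e_{23} add up to rotor phase 8*pi/6 = \frac{4 \pi}{3}, so R^8 = cos(\frac{4 \pi}{3}) - sin(\frac{4 \pi}{3})*e_{23}.
cos(\frac{4 \pi}{3}) = - \frac{1}{2} and sin(\frac{4 \pi}{3}) = - \frac{\sqrt{3}}{2}, so R^8 = -\frac{1}{2} + \frac{\sqrt{3}}{2} e_{23}. The net rotation is 2/3*pi (after discarding 1 full turn, each of which contributes a factor -1 to the rotor); the rotor keeps the half-angle phase exactly.
Answer: -\frac{1}{2} + \frac{\sqrt{3}}{2} e_{23}


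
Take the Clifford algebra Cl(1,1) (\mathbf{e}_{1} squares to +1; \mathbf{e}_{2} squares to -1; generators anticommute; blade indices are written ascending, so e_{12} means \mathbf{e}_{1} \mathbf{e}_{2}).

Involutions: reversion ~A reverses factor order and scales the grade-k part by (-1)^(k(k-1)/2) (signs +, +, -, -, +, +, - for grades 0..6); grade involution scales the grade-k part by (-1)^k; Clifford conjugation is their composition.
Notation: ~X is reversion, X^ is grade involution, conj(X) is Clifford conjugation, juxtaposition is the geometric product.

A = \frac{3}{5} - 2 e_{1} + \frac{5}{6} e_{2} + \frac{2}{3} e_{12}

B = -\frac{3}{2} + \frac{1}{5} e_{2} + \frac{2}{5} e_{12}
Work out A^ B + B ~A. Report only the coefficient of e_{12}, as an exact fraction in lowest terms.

first term: -\frac{7}{15} - \frac{52}{15} e_{1} + \frac{217}{100} e_{2} - \frac{9}{25} e_{12}
second term: -\frac{4}{3} + \frac{38}{15} e_{1} - \frac{33}{100} e_{2} + \frac{41}{25} e_{12}
Answer: \frac{32}{25}


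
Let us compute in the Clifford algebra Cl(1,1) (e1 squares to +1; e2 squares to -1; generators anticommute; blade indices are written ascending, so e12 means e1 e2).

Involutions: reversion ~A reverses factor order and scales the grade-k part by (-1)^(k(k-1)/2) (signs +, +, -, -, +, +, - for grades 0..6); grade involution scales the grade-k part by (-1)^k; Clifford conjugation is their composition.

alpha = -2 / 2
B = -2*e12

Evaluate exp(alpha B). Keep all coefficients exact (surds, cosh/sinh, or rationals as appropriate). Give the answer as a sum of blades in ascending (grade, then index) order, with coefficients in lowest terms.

B^2 = (-2)^2*(e12)^2 = 4*(+1) = 4 (a basis 2-blade squares to minus the product of its generators' squares).
B^2 = 4 — hyperbolic case — the even/odd split gives cosh and sinh: l = 2, alpha*l = -2, so exp(alpha B) = cosh(-2) + (sinh(-2)/2)*B = cosh(2) + (-sinh(2)/2)*B.
Answer: cosh(2) + sinh(2)*e12


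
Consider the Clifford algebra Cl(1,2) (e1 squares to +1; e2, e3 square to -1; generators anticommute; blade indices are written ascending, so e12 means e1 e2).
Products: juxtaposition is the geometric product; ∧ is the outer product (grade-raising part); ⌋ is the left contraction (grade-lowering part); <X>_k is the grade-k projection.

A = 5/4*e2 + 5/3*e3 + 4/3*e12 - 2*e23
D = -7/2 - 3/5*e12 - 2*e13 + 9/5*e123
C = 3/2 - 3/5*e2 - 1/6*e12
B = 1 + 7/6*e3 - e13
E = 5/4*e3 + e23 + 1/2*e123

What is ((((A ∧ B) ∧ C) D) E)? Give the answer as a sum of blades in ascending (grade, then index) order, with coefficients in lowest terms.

step 1: 5/4*e2 + 5/3*e3 + 4/3*e12 - 13/24*e23 + 101/36*e123
step 2: 15/8*e2 + 5/2*e3 + 2*e12 + 3/16*e23 + 283/72*e123
step 3: -331/40 - 517/80*e1 + 187/144*e2 - 901/120*e3 - 89/8*e12 + 261/80*e13 + 107/32*e23 - 1657/144*e123
step 4: 3397/288 + 829/144*e1 - 25573/1920*e2 - 4955/288*e3 + 61633/2880*e12 + 2129/576*e13 - 28463/2880*e23 - 3921/160*e123
Answer: 3397/288 + 829/144*e1 - 25573/1920*e2 - 4955/288*e3 + 61633/2880*e12 + 2129/576*e13 - 28463/2880*e23 - 3921/160*e123


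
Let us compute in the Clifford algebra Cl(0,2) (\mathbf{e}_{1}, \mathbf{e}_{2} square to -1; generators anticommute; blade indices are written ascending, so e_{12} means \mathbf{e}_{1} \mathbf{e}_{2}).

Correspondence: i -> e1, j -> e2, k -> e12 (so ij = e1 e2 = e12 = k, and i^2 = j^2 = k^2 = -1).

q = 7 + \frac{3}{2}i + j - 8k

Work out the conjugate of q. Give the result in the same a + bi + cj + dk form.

In blades: q = 7 + \frac{3}{2} e_{1} + e_{2} - 8 e_{12}.
Conjugation here is Clifford conjugation: the scalar is fixed and the grade-1 and grade-2 blades all flip sign, giving 7 - \frac{3}{2} e_{1} - e_{2} + 8 e_{12}; translating back:
Answer: 7 - \frac{3}{2}i - j + 8k


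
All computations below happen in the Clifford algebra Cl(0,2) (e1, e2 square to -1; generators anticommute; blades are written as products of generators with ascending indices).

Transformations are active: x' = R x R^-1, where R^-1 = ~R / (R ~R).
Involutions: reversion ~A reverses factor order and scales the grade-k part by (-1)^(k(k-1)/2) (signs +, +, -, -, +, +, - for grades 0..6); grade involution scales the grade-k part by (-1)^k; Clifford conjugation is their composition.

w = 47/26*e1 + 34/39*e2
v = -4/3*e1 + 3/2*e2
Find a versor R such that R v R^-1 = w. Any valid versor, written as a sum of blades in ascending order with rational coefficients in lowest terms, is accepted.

R = v + w = 37/78*e1 + 185/78*e2 works: the equal norms (-145/36) guarantee its sandwich swaps v into w.
Answer: 37/78*e1 + 185/78*e2


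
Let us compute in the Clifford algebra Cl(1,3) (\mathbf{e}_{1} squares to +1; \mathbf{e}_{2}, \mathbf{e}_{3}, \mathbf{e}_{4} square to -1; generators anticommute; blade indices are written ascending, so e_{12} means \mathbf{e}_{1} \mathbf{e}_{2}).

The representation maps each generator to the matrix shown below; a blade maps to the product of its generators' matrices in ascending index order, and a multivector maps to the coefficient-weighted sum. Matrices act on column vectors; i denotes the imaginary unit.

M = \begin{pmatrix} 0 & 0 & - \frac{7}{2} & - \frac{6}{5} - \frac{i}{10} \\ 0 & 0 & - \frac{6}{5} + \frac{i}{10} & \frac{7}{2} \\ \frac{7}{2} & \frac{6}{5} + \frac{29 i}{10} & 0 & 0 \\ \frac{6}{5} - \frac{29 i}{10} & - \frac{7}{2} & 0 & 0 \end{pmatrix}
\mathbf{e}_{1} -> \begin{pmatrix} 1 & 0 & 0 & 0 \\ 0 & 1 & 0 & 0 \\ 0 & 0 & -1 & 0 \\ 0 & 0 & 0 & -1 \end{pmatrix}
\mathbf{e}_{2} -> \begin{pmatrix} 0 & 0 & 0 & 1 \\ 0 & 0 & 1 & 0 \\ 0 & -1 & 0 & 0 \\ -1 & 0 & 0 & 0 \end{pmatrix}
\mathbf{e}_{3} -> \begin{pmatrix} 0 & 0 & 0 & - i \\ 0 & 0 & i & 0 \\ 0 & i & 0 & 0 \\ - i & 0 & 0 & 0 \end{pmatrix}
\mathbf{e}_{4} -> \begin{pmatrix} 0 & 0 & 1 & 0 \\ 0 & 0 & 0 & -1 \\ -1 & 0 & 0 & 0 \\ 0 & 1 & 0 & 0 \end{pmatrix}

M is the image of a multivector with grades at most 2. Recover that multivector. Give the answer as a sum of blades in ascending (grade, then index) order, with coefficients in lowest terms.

Method: the blade images are trace-orthogonal — tr(rho(e_A) rho(e_B)^-1) = 4 if A = B and 0 otherwise — and rho(e_A)^-1 = (e_A)^2 * rho(e_A) with (e_A)^2 = +1 or -1, so the coefficient of e_A in the preimage is (e_A)^2 * tr(M rho(e_A))/4.
Nonzero projections over blades of grade <= 2: e_{2}: (e_{2})^2 = -1, tr(M rho(e_{2})) = \frac{24}{5}, coefficient -\frac{6}{5}; e_{3}: (e_{3})^2 = -1, tr(M rho(e_{3})) = -6, coefficient \frac{3}{2}; e_{4}: (e_{4})^2 = -1, tr(M rho(e_{4})) = 14, coefficient -\frac{7}{2}; e_{13}: (e_{13})^2 = +1, tr(M rho(e_{13})) = - \frac{28}{5}, coefficient -\frac{7}{5}. Every other blade of grade <= 2 projects to 0.
Answer: -\frac{6}{5} e_{2} + \frac{3}{2} e_{3} - \frac{7}{2} e_{4} - \frac{7}{5} e_{13}


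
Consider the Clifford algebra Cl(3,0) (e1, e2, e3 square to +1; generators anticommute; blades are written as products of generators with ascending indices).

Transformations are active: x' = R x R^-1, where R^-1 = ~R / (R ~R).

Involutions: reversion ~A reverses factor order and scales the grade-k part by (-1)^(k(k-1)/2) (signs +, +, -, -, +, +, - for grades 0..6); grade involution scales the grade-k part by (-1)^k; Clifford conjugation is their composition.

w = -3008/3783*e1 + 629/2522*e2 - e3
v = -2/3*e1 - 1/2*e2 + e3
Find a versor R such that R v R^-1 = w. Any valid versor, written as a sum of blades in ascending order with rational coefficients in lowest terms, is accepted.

The midline construction: v and w both square to 61/36, so reflecting in their sum -5530/3783*e1 - 316/1261*e2 exchanges them.
Answer: -5530/3783*e1 - 316/1261*e2


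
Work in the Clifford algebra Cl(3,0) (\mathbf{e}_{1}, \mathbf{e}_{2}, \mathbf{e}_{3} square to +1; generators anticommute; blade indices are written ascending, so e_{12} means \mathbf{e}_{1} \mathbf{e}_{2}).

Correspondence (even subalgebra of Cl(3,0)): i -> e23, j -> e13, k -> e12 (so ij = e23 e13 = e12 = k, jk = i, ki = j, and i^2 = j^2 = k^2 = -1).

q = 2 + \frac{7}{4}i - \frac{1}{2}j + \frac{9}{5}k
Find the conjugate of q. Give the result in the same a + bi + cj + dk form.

In blades: q = 2 + \frac{9}{5} e_{12} - \frac{1}{2} e_{13} + \frac{7}{4} e_{23}.
Quaternion conjugation is reversion on the even subalgebra: the scalar is fixed and every grade-2 blade flips sign, giving 2 - \frac{9}{5} e_{12} + \frac{1}{2} e_{13} - \frac{7}{4} e_{23}; translating back:
Answer: 2 - \frac{7}{4}i + \frac{1}{2}j - \frac{9}{5}k


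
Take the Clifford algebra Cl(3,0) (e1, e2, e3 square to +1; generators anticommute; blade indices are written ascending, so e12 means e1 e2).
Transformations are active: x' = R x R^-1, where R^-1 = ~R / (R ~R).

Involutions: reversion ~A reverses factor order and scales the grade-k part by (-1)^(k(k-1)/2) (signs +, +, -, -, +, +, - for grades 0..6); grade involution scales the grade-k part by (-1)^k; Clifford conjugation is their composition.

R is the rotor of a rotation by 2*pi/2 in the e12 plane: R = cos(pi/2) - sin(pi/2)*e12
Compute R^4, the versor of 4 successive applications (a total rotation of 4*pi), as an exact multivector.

Half-angle bookkeeping: 4 applications in e12 add up to rotor phase 4*pi/2 = 2*pi, so R^4 = cos(2*pi) - sin(2*pi)*e12.
cos(2*pi) = 1 and sin(2*pi) = 0, so R^4 = 1. The total rotation 4*pi is 2 full turns, so every vector returns to itself, yet the rotor is +1, back on the identity sheet (an even number of 2*pi turns).
Answer: 1


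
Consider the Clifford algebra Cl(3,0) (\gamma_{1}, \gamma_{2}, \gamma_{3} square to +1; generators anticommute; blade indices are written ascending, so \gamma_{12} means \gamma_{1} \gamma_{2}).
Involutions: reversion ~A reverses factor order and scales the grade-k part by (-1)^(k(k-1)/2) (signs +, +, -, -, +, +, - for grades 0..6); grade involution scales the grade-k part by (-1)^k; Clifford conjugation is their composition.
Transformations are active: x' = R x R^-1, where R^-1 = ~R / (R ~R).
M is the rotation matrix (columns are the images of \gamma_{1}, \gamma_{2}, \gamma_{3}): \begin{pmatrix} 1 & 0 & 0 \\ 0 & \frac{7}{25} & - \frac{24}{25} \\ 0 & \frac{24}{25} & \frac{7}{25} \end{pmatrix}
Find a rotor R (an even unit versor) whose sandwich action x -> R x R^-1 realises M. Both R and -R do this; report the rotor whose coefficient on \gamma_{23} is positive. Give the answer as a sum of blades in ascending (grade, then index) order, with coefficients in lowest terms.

Method: write R = a + b12*\gamma_{12} + b13*\gamma_{13} + b23*\gamma_{23} with a^2 + b12^2 + b13^2 + b23^2 = 1 (so R^-1 = ~R). Expanding the columns R e_j ~R gives tr M = 4a^2 - 1 and, from the antisymmetric part, M21 - M12 = -4a*b12, M13 - M31 = 4a*b13, M32 - M23 = -4a*b23.
Here tr M = \frac{39}{25}, so a^2 = (1 + tr M)/4 = \frac{16}{25} and a = ±\frac{4}{5}. Taking a = \frac{4}{5}: M21 - M12 = 0, M13 - M31 = 0, M32 - M23 = \frac{48}{25}, giving b12 = 0, b13 = 0, b23 = -\frac{3}{5}, i.e. R = \frac{4}{5} - \frac{3}{5} \gamma_{23}.
Its \gamma_{23} coefficient is negative, so report the other preimage -R.
Answer: -\frac{4}{5} + \frac{3}{5} \gamma_{23}. Recall the cover is two-to-one: with M of trace \frac{39}{25}, both preimages act alike, and the stated \gamma_{23} sign chooses the sheet.


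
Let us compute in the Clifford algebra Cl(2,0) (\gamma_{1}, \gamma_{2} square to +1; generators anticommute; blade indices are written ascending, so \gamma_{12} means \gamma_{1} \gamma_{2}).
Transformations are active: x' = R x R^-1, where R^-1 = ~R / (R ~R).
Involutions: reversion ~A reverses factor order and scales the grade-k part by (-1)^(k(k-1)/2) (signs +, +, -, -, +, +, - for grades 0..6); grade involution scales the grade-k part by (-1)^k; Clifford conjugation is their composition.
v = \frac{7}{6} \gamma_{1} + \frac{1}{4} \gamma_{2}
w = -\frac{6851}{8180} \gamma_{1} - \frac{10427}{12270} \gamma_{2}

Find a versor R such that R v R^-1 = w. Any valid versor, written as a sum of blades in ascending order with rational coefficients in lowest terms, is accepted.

Reasoning: v^2 = w^2 = \frac{205}{144} since conjugation preserves the quadratic form; R = v + w = \frac{8077}{24540} \gamma_{1} - \frac{14719}{24540} \gamma_{2} is then valid when invertible, keeping its own part and reversing (v - w)/2.
Answer: \frac{8077}{24540} \gamma_{1} - \frac{14719}{24540} \gamma_{2}


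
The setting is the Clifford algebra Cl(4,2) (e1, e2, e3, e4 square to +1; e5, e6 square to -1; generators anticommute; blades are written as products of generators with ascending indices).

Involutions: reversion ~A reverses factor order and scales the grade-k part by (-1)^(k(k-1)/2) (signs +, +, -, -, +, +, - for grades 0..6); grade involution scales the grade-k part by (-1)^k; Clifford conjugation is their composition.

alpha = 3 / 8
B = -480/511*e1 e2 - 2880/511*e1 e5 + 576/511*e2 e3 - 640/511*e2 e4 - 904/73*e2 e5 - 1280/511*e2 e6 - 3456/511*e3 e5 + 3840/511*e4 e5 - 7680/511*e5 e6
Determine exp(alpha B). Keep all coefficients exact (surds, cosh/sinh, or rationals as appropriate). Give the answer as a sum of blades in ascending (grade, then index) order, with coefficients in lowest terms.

B^2 term by term: the squares give (-480/511)^2*(e1 e2)^2 + (-2880/511)^2*(e1 e5)^2 + (576/511)^2*(e2 e3)^2 + (-640/511)^2*(e2 e4)^2 + (-904/73)^2*(e2 e5)^2 + (-1280/511)^2*(e2 e6)^2 + (-3456/511)^2*(e3 e5)^2 + (3840/511)^2*(e4 e5)^2 + (-7680/511)^2*(e5 e6)^2 = 230400/261121*(-1) + 8294400/261121*(+1) + 331776/261121*(-1) + 409600/261121*(-1) + 817216/5329*(+1) + 1638400/261121*(+1) + 11943936/261121*(+1) + 14745600/261121*(+1) + 58982400/261121*(-1) = 64 (each basis 2-blade squares to minus the product of its generators' squares); cross terms between blades sharing an index anticommute and cancel; the commuting (index-disjoint) pairs give grade-4 terms 2*c*c'*(blade product), which cancel blade by blade — e1 e2 e3 e5: 3317760/261121 - 3317760/261121 = 0; e1 e2 e4 e5: -3686400/261121 + 3686400/261121 = 0; e1 e2 e5 e6: 7372800/261121 - 7372800/261121 = 0; e2 e3 e4 e5: 4423680/261121 - 4423680/261121 = 0; e2 e3 e5 e6: -8847360/261121 + 8847360/261121 = 0; e2 e4 e5 e6: 9830400/261121 - 9830400/261121 = 0 — confirming B is simple. So B^2 = 64.
B^2 = 64 — since the square is positive, the closed form is hyperbolic: l = 8, alpha*l = 3, so exp(alpha B) = cosh(3) + (sinh(3)/8)*B = cosh(3) + (sinh(3)/8)*B.
Answer: cosh(3) - 60*sinh(3)/511*e1 e2 - 360*sinh(3)/511*e1 e5 + 72*sinh(3)/511*e2 e3 - 80*sinh(3)/511*e2 e4 - 113*sinh(3)/73*e2 e5 - 160*sinh(3)/511*e2 e6 - 432*sinh(3)/511*e3 e5 + 480*sinh(3)/511*e4 e5 - 960*sinh(3)/511*e5 e6


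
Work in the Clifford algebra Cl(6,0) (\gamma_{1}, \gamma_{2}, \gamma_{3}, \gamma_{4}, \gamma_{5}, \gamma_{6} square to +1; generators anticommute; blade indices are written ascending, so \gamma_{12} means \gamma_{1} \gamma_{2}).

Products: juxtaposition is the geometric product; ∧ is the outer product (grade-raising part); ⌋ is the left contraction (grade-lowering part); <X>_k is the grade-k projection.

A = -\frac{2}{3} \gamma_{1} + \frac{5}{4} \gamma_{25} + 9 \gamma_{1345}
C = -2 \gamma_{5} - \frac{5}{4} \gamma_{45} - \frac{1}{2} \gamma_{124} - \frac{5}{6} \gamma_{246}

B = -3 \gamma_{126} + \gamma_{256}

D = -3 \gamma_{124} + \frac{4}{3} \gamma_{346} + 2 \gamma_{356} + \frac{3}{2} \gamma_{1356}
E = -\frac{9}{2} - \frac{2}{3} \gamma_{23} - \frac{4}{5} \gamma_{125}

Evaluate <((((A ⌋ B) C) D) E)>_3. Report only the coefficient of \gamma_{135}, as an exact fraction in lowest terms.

step 1: -\frac{5}{4} \gamma_{6} + 2 \gamma_{26}
step 2: -\frac{5}{3} \gamma_{4} + \frac{25}{24} \gamma_{24} - \frac{5}{2} \gamma_{56} - \gamma_{146} + 4 \gamma_{256} + \frac{25}{16} \gamma_{456} - \frac{5}{8} \gamma_{1246} - \frac{5}{2} \gamma_{2456}
step 3: \frac{25}{8} \gamma_{1} + 5 \gamma_{3} + \frac{15}{8} \gamma_{6} + 5 \gamma_{12} + \frac{61}{12} \gamma_{13} - 8 \gamma_{23} - 3 \gamma_{26} + \frac{25}{8} \gamma_{34} - \frac{25}{12} \gamma_{35} + \frac{20}{9} \gamma_{36} + \frac{41}{6} \gamma_{123} - \frac{75}{32} \gamma_{134} - \frac{15}{2} \gamma_{156} - 5 \gamma_{234} + \frac{10}{3} \gamma_{235} - \frac{25}{18} \gamma_{236} - \frac{11}{6} \gamma_{345} - \frac{15}{4} \gamma_{1234} - \frac{75}{16} \gamma_{1256} + 2 \gamma_{1345} + 12 \gamma_{1456} + \frac{211}{48} \gamma_{2345} + \frac{10}{3} \gamma_{3456} + \frac{5}{4} \gamma_{12345} + \frac{15}{2} \gamma_{12456} - \frac{5}{2} \gamma_{13456} - \frac{25}{12} \gamma_{23456} - \frac{25}{16} \gamma_{123456}
step 4: -\frac{16}{3} - \frac{1369}{144} \gamma_{1} + \frac{10}{3} \gamma_{2} - \frac{45}{2} \gamma_{3} - \frac{10}{3} \gamma_{4} + \frac{56}{9} \gamma_{5} - \frac{2425}{432} \gamma_{6} - \frac{172}{9} \gamma_{12} - \frac{565}{24} \gamma_{13} - \frac{5}{2} \gamma_{14} + 36 \gamma_{23} + \frac{25}{12} \gamma_{24} - \frac{35}{9} \gamma_{25} + \frac{485}{54} \gamma_{26} - \frac{209}{16} \gamma_{34} + \frac{1781}{120} \gamma_{35} - 8 \gamma_{36} + \frac{211}{72} \gamma_{45} - 6 \gamma_{46} - \frac{187}{6} \gamma_{123} - \frac{25}{16} \gamma_{124} + \frac{13501}{960} \gamma_{134} - \frac{32}{5} \gamma_{135} + \frac{5}{6} \gamma_{145} + \frac{723}{20} \gamma_{156} + \frac{209}{10} \gamma_{234} - \frac{286}{15} \gamma_{235} + 5 \gamma_{236} - \frac{11}{9} \gamma_{245} + \frac{48}{5} \gamma_{246} + \frac{21}{4} \gamma_{345} + \frac{5}{4} \gamma_{346} - \frac{25}{18} \gamma_{456} + \frac{2201}{120} \gamma_{1234} - 4 \gamma_{1235} + \frac{4}{3} \gamma_{1245} + \frac{723}{32} \gamma_{1256} - 13 \gamma_{1345} + \frac{5}{3} \gamma_{1346} + \frac{305}{72} \gamma_{1356} - \frac{1321}{24} \gamma_{1456} - \frac{573}{32} \gamma_{2345} - 2 \gamma_{2346} + \frac{20}{9} \gamma_{2456} - 15 \gamma_{3456} - \frac{65}{8} \gamma_{12345} + \frac{8}{3} \gamma_{12346} + \frac{61}{9} \gamma_{12356} - \frac{425}{12} \gamma_{12456} + \frac{25}{4} \gamma_{13456} + \frac{75}{8} \gamma_{23456} - \frac{31}{32} \gamma_{123456}
step 5: -\frac{187}{6} \gamma_{123} - \frac{25}{16} \gamma_{124} + \frac{13501}{960} \gamma_{134} - \frac{32}{5} \gamma_{135} + \frac{5}{6} \gamma_{145} + \frac{723}{20} \gamma_{156} + \frac{209}{10} \gamma_{234} - \frac{286}{15} \gamma_{235} + 5 \gamma_{236} - \frac{11}{9} \gamma_{245} + \frac{48}{5} \gamma_{246} + \frac{21}{4} \gamma_{345} + \frac{5}{4} \gamma_{346} - \frac{25}{18} \gamma_{456}
Answer: -\frac{32}{5}


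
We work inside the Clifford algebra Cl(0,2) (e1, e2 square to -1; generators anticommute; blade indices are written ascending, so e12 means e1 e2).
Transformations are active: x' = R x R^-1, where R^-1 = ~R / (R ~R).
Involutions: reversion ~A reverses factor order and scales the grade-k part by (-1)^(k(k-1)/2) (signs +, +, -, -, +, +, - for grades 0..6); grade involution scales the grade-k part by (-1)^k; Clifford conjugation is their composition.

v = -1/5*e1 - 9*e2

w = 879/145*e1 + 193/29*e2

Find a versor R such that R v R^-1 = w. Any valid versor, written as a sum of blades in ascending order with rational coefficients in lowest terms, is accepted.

Key observation: q(v) = q(w) = -2026/25 (sandwiches preserve the norm), so R = v + w = 170/29*e1 - 68/29*e2 works whenever it is invertible — the component of v along it is kept and (v - w)/2 reverses, sending v to w.
Answer: 170/29*e1 - 68/29*e2


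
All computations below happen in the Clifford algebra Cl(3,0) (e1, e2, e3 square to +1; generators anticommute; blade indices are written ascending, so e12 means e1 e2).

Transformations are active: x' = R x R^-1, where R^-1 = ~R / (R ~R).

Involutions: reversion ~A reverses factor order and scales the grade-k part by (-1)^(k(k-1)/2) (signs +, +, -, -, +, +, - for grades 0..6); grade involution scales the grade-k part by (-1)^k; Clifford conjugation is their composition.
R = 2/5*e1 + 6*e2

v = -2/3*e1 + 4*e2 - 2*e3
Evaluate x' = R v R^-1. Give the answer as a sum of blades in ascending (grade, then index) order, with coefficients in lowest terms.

~R = 2/5*e1 + 6*e2, and R ~R = 904/25, so R^-1 = ~R / (904/25).
R v = 356/15 + 28/5*e12 - 4/5*e13 - 12*e23
Answer: 404/339*e1 + 438/113*e2 + 2*e3


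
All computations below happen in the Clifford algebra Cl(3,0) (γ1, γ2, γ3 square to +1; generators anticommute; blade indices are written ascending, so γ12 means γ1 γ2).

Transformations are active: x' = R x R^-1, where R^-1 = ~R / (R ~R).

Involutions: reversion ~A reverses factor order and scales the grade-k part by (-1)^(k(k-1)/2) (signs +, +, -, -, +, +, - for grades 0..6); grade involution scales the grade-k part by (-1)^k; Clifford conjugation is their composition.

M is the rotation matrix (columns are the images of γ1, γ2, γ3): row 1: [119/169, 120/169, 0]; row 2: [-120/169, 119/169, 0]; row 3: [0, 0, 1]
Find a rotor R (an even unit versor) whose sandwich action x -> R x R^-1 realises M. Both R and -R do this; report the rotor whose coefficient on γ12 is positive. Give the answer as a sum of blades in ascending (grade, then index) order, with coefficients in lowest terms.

Method: write R = a + b12*γ12 + b13*γ13 + b23*γ23 with a^2 + b12^2 + b13^2 + b23^2 = 1 (so R^-1 = ~R). Expanding the columns R e_j ~R gives tr M = 4a^2 - 1 and, from the antisymmetric part, M21 - M12 = -4a*b12, M13 - M31 = 4a*b13, M32 - M23 = -4a*b23.
Here tr M = 407/169, so a^2 = (1 + tr M)/4 = 144/169 and a = ±12/13. Taking a = 12/13: M21 - M12 = -240/169, M13 - M31 = 0, M32 - M23 = 0, giving b12 = 5/13, b13 = 0, b23 = 0, i.e. R = 12/13 + 5/13*γ12.
Its γ12 coefficient is already positive.
Answer: 12/13 + 5/13*γ12. Key observation: the double cover Spin(3) -> SO(3) sends R and -R to the same matrix (trace 407/169 here), so the stated sign of the γ12 coefficient is what selects one sheet.


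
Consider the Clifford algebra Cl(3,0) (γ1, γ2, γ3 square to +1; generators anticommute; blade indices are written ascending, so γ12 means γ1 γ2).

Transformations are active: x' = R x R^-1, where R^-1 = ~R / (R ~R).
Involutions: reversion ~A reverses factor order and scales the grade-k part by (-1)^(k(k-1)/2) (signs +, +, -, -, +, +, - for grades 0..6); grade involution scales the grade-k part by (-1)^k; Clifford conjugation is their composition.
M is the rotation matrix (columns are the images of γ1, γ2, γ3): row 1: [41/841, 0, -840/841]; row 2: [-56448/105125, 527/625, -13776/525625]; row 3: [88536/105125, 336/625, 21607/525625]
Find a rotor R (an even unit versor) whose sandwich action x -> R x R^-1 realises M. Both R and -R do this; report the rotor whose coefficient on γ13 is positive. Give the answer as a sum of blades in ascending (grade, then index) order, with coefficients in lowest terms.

Method: write R = a + b12*γ12 + b13*γ13 + b23*γ23 with a^2 + b12^2 + b13^2 + b23^2 = 1 (so R^-1 = ~R). Expanding the columns R e_j ~R gives tr M = 4a^2 - 1 and, from the antisymmetric part, M21 - M12 = -4a*b12, M13 - M31 = 4a*b13, M32 - M23 = -4a*b23.
Here tr M = 490439/525625, so a^2 = (1 + tr M)/4 = 254016/525625 and a = ±504/725. Taking a = 504/725: M21 - M12 = -56448/105125, M13 - M31 = -193536/105125, M32 - M23 = 296352/525625, giving b12 = 28/145, b13 = -96/145, b23 = -147/725, i.e. R = 504/725 + 28/145*γ12 - 96/145*γ13 - 147/725*γ23.
Its γ13 coefficient is negative, so report the other preimage -R.
Answer: -504/725 - 28/145*γ12 + 96/145*γ13 + 147/725*γ23. Uniqueness: Spin(3) -> SO(3) maps R and -R to the same rotation of trace 490439/525625; fixing the sign of the γ13 coefficient removes the ambiguity.


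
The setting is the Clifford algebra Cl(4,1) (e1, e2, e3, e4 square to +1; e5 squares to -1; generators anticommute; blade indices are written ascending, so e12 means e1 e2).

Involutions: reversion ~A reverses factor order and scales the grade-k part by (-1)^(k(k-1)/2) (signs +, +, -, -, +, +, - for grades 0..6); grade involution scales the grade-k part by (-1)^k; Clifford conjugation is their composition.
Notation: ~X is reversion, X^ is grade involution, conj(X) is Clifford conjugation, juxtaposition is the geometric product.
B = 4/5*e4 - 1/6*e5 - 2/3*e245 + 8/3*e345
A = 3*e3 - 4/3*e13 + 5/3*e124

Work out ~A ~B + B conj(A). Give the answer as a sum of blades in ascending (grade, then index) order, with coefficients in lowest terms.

first term: -4/3*e12 + 10/9*e15 + 12/5*e34 - 1/2*e35 - 8*e45 + 16/15*e134 - 2/9*e135 - 32/9*e145 - 40/9*e1235 + 5/18*e1245 - 2*e2345 - 8/9*e12345
second term: 4/3*e12 - 10/9*e15 + 12/5*e34 - 1/2*e35 - 8*e45 + 16/15*e134 - 2/9*e135 - 32/9*e145 - 40/9*e1235 + 5/18*e1245 + 2*e2345 + 8/9*e12345
Answer: 24/5*e34 - e35 - 16*e45 + 32/15*e134 - 4/9*e135 - 64/9*e145 - 80/9*e1235 + 5/9*e1245


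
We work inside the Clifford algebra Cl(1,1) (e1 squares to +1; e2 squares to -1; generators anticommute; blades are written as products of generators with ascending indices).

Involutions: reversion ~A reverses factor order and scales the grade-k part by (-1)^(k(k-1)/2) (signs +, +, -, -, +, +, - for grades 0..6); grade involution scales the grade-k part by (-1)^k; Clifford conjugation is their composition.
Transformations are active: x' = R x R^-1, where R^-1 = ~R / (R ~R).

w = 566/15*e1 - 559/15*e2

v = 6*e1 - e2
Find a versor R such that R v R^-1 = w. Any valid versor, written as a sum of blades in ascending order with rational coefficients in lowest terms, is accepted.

Sketch: the shared square 35 makes R = v + w = 656/15*e1 - 574/15*e2 the natural versor; its sandwich fixes that direction, negates (v - w)/2, and sends v to w.
Answer: 656/15*e1 - 574/15*e2


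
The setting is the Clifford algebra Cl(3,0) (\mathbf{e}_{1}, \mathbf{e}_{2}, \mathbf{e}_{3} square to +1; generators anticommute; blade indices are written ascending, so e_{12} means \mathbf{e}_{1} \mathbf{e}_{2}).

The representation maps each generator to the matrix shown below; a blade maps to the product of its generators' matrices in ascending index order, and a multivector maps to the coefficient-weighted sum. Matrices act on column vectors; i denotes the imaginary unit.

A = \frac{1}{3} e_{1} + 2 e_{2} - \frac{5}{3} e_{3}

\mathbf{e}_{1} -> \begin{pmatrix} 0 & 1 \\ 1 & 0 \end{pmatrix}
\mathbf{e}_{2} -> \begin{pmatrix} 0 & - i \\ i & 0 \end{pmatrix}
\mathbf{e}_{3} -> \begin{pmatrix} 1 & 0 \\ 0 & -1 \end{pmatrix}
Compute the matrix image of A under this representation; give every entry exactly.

M = (\frac{1}{3})*rho(e_{1}) + (2)*rho(e_{2}) + (-\frac{5}{3})*rho(e_{3}), summed entrywise:
Answer: \begin{pmatrix} - \frac{5}{3} & \frac{1}{3} - 2 i \\ \frac{1}{3} + 2 i & \frac{5}{3} \end{pmatrix}


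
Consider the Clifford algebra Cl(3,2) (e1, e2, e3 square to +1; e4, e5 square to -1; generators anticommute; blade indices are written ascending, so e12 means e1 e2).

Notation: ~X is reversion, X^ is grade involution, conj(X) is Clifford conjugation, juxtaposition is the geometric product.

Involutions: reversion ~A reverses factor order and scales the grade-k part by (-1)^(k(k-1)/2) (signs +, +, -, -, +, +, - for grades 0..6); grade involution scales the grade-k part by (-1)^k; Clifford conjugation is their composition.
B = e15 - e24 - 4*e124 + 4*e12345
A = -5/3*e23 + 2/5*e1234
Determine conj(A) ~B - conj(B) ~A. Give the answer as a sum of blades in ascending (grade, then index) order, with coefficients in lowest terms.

first term: 8/5*e3 - 8/5*e5 - 2/5*e13 - 5/3*e34 - 20/3*e134 - 20/3*e145 - 5/3*e1235 + 2/5*e2345
second term: 8/5*e3 + 8/5*e5 - 2/5*e13 + 5/3*e34 - 20/3*e134 + 20/3*e145 - 5/3*e1235 - 2/5*e2345
Answer: -16/5*e5 - 10/3*e34 - 40/3*e145 + 4/5*e2345


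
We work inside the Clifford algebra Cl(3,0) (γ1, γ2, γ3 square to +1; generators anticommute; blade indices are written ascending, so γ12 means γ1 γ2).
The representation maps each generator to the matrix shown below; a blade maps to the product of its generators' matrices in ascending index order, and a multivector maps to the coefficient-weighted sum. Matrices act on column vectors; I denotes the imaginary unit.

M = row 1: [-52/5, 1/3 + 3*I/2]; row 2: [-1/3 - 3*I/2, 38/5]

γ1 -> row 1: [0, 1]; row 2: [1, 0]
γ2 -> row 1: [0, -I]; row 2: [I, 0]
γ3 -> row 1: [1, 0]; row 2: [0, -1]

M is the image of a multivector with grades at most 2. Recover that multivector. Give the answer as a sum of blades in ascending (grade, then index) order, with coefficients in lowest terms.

Method: 1, rho(γ1), rho(γ2), rho(γ3) form a trace-orthogonal basis of the 2x2 complex matrices (tr(X Y) = 2 if X = Y, else 0), so M = m0*1 + m1*rho(γ1) + m2*rho(γ2) + m3*rho(γ3) with m0 = tr(M)/2 = -7/5, m1 = tr(M rho(γ1))/2 = 0, m2 = tr(M rho(γ2))/2 = -3/2 + I/3, m3 = tr(M rho(γ3))/2 = -9.
Multiplying table entries, the bivector images are rho(γ12) = I*rho(γ3), rho(γ13) = -I*rho(γ2), rho(γ23) = I*rho(γ1); with real blade coefficients the real parts of m0..m3 are the coefficients of 1, γ1, γ2, γ3 and the imaginary parts give the bivectors (γ23: Im m1, γ13: -Im m2, γ12: Im m3).
Answer: -7/5 - 3/2*γ2 - 9*γ3 - 1/3*γ13


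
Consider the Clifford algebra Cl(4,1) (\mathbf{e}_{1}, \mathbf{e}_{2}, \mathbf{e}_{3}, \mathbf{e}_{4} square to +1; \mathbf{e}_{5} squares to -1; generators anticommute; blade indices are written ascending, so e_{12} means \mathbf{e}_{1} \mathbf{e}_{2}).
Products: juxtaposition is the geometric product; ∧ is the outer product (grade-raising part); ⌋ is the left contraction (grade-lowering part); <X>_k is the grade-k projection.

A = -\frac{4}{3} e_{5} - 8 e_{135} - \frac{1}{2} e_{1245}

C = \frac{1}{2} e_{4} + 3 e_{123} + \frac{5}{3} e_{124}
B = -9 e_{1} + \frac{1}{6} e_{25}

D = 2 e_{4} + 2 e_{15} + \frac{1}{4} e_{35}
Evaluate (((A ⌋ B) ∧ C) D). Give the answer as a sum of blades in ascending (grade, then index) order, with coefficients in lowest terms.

step 1: -\frac{2}{9} e_{2}
step 2: -\frac{1}{9} e_{24}
step 3: -\frac{2}{9} e_{2} - \frac{2}{9} e_{1245} + \frac{1}{36} e_{2345}
Answer: -\frac{2}{9} e_{2} - \frac{2}{9} e_{1245} + \frac{1}{36} e_{2345}


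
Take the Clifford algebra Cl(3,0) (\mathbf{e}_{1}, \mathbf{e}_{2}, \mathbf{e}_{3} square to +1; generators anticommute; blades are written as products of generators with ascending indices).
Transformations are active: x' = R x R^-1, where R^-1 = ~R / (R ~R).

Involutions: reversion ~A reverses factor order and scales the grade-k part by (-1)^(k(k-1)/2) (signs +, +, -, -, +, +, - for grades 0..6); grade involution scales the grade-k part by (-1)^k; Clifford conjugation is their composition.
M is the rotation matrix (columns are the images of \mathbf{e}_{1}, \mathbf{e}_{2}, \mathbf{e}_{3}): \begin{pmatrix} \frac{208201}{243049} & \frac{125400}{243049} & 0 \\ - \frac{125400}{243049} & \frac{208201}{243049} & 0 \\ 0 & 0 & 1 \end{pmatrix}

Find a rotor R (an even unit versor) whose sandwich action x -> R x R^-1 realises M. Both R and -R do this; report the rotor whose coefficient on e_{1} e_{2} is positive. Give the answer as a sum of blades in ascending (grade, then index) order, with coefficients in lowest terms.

Method: write R = a + b12*e_{1} e_{2} + b13*e_{1} e_{3} + b23*e_{2} e_{3} with a^2 + b12^2 + b13^2 + b23^2 = 1 (so R^-1 = ~R). Expanding the columns R e_j ~R gives tr M = 4a^2 - 1 and, from the antisymmetric part, M21 - M12 = -4a*b12, M13 - M31 = 4a*b13, M32 - M23 = -4a*b23.
Here tr M = \frac{659451}{243049}, so a^2 = (1 + tr M)/4 = \frac{225625}{243049} and a = ±\frac{475}{493}. Taking a = \frac{475}{493}: M21 - M12 = -\frac{250800}{243049}, M13 - M31 = 0, M32 - M23 = 0, giving b12 = \frac{132}{493}, b13 = 0, b23 = 0, i.e. R = \frac{475}{493} + \frac{132}{493} e_{1} e_{2}.
Its e_{1} e_{2} coefficient is already positive.
Answer: \frac{475}{493} + \frac{132}{493} e_{1} e_{2}. Sheet selection: the two-to-one cover makes ±R indistinguishable at the matrix level (trace \frac{659451}{243049}), so uniqueness comes from the required sign on e_{1} e_{2}.
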